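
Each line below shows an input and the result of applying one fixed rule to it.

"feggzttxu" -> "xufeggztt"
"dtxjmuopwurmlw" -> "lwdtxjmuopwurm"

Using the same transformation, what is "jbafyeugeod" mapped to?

odjbafyeuge

The transformation: move the last 2 characters to the front (rotate right by 2).
Applying that to "jbafyeugeod" gives "odjbafyeuge".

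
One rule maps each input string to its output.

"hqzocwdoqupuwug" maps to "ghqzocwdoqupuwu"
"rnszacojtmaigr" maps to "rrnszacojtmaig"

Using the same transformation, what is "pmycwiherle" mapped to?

epmycwiherl

Looking at the pairs, the operation is to move the last character to the front.
For "pmycwiherle" the result is "epmycwiherl".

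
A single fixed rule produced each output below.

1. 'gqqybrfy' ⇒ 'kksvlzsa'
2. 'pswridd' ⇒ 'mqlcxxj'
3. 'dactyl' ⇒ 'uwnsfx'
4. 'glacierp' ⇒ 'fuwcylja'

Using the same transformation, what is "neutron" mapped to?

yonlihh

Rule — move the first character to the end, then shift every letter 6 places backward in the alphabet (wrapping around).
Starting from "neutron": after the first operation, "eutronn"; after the second, "yonlihh".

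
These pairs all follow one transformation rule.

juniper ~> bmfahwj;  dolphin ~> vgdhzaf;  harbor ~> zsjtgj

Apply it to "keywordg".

cwqogjvy

Rule — shift every letter 8 places backward in the alphabet (wrapping around).
Doing the same to "keywordg": "cwqogjvy".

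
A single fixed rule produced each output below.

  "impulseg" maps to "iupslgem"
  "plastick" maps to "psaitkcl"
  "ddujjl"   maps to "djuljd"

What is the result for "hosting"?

What's happening: swap each adjacent pair of characters (1↔2, 3↔4, ...), then move the first character to the end.
Applying both steps to "hosting": "ohtsnig", then "htsnigo".

htsnigo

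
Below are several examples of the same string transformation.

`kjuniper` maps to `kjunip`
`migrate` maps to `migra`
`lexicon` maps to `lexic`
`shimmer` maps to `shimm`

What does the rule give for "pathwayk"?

Looking at the pairs, the operation is to delete the last 2 characters.
So "pathwayk" becomes "pathwa".

pathwa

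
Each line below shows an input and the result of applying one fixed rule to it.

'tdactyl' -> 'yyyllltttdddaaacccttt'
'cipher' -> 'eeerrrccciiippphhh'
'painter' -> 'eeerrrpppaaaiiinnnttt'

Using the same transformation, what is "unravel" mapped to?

The transformation: move the last 2 characters to the front (rotate right by 2), then repeat every character 3 times.
Working it through for "unravel": intermediate "elunrav", final "eeellluuunnnrrraaavvv".
(Check on "tdactyl": → "yltdact" → "yyyllltttdddaaacccttt" ✓)

eeellluuunnnrrraaavvv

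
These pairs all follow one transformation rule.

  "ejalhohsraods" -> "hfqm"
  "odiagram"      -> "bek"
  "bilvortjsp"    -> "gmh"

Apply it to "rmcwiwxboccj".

kgza

Looking at the pairs, the operation is to keep one character in every 3, starting at position 2 (positions 2nd, 5th, 8th, ...), then shift every letter 2 places backward in the alphabet (wrapping around).
Applying both steps to "rmcwiwxboccj": "mibc", then "kgza".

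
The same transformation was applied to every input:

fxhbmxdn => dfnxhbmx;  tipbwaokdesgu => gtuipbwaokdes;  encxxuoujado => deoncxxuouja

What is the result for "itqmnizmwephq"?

hiqtqmnizmwep

The pattern: swap the first and last characters, then move the last 2 characters to the front (rotate right by 2).
On "itqmnizmwephq": the first step gives "qtqmnizmwephi", and the second then gives "hiqtqmnizmwep".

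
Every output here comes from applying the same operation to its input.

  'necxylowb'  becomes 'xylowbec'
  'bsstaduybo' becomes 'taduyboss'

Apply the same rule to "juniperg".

The transformation: delete the first character, then move the first 2 characters to the end (rotate left by 2).
"juniperg" → "uniperg" → "ipergun".

ipergun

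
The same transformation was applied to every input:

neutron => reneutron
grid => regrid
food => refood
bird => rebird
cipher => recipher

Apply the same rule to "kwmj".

The transformation: prepend "re".
"kwmj" → "rekwmj".

rekwmj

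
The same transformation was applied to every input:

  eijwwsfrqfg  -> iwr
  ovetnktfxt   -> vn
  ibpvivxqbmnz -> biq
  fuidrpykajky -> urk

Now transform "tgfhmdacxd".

gm

Each output is the input with this applied: delete the last 3 characters, then keep one character in every 3, starting at position 2 (positions 2nd, 5th, 8th, ...).
Working it through for "tgfhmdacxd": intermediate "tgfhmda", final "gm".
(Check on "ibpvivxqbmnz": → "ibpvivxqb" → "biq" ✓)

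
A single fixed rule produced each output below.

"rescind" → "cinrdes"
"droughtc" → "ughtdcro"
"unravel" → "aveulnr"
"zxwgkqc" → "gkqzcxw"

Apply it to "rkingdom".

Looking at the pairs, the operation is to swap the first and last characters, then move the first 3 characters to the end (rotate left by 3).
Applying both steps to "rkingdom": "mkingdor", then "ngdormki".

ngdormki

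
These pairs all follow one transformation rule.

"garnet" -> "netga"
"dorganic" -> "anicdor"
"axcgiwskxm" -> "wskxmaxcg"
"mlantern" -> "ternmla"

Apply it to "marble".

What's happening: swap the front and back halves of the string, then delete the last character.
Applying both steps to "marble": "blemar", then "blema".
(Check on "dorganic": → "anicdorg" → "anicdor" ✓)

blema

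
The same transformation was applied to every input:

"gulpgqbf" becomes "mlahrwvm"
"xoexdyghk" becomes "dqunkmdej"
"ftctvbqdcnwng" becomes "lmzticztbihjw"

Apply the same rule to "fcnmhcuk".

The rule is to shift every letter 6 places forward in the alphabet (wrapping around), then take characters alternately from the front and the back (1st, last, 2nd, 2nd-last, ...).
On "fcnmhcuk": the first step gives "litsniaq", and the second then gives "lqiatisn".

lqiatisn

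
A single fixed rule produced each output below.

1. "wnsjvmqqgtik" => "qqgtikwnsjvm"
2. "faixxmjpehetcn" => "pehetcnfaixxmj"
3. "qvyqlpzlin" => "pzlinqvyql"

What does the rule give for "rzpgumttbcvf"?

ttbcvfrzpgum

Looking at the pairs, the operation is to swap the front and back halves of the string.
For "rzpgumttbcvf" the result is "ttbcvfrzpgum".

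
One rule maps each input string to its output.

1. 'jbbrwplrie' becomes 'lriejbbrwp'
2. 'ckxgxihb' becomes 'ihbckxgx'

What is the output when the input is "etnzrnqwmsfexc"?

msfexcetnzrnqw

Rule — move the first character to the end, then swap the front and back halves of the string.
Applying both steps to "etnzrnqwmsfexc": "tnzrnqwmsfexce", then "msfexcetnzrnqw".
(Check on "jbbrwplrie": → "bbrwplriej" → "lriejbbrwp" ✓)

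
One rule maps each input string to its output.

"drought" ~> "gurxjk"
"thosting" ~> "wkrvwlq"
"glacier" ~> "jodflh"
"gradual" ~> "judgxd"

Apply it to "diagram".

gldjud

Rule — delete the last character, then shift every letter 3 places forward in the alphabet (wrapping around).
For "diagram", step one produces "diagra"; step two turns that into "gldjud".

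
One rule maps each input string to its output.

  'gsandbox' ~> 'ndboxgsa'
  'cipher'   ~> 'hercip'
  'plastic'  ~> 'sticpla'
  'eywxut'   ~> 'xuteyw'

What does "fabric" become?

ricfab

Looking at the pairs, the operation is to move the first 3 characters to the end (rotate left by 3).
Applying that to "fabric" gives "ricfab".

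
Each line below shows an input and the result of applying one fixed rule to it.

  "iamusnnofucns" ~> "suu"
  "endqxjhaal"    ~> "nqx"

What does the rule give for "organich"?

What's happening: sort the characters into alphabetical order, then keep only the last 3 characters.
Applying both steps to "organich": "acghinor", then "nor".

nor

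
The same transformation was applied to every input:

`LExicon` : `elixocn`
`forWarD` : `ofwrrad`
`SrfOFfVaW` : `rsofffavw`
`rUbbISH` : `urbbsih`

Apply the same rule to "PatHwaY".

Each output is the input with this applied: swap each adjacent pair of characters (1↔2, 3↔4, ...), then convert every letter to lowercase.
On "PatHwaY": the first step gives "aPHtawY", and the second then gives "aphtawy".

aphtawy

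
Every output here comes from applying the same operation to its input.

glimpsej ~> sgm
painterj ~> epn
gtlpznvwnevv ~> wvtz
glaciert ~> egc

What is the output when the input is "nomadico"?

The pattern: swap the front and back halves of the string, then keep one character in every 3, starting at position 2 (positions 2nd, 5th, 8th, ...).
Doing the same to "nomadico": "ina".

ina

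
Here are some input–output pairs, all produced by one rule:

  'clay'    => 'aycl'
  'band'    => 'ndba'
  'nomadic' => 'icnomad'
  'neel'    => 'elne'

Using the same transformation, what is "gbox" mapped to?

oxgb

Each output is the input with this applied: move the last 2 characters to the front (rotate right by 2).
For "gbox" the result is "oxgb".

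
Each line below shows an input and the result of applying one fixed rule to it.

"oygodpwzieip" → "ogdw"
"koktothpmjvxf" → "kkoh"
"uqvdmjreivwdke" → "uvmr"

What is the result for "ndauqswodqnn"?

naqw

The pattern: keep every other character starting from the first (positions 1st, 3rd, 5th, ...), then keep only the first 4 characters.
Applying both steps to "ndauqswodqnn": "naqwdn", then "naqw".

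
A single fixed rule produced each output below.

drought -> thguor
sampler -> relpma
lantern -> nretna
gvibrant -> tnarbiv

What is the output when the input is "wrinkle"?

In each case the input is transformed by: delete the first character, then reverse the string.
"wrinkle" → "rinkle" → "elknir".

elknir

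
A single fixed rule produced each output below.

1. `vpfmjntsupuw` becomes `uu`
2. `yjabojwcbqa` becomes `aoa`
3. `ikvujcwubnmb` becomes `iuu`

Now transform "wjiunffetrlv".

Each output is the input with this applied: keep only the vowels.
On "wjiunffetrlv" that produces "iue".

iue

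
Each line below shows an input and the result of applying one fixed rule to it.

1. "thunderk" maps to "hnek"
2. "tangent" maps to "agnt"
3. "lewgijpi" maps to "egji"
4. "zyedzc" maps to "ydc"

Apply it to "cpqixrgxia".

pirxa

The transformation: move the first character to the end, then keep every other character starting from the first (positions 1st, 3rd, 5th, ...).
Applying both steps to "cpqixrgxia": "pqixrgxiac", then "pirxa".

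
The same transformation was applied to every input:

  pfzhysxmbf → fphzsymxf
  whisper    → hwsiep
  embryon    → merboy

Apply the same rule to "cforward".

fcroawd

The pattern: swap each adjacent pair of characters (1↔2, 3↔4, ...), then delete the last character.
Starting from "cforward": after the first operation, "fcroawdr"; after the second, "fcroawd".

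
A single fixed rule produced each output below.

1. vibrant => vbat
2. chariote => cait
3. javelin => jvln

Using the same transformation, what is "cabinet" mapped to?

Looking at the pairs, the operation is to keep every other character starting from the first (positions 1st, 3rd, 5th, ...).
On "cabinet" that produces "cbnt".

cbnt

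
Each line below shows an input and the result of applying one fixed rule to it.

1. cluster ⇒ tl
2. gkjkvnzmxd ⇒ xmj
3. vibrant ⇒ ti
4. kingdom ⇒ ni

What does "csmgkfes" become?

In each case the input is transformed by: sort the characters into reverse alphabetical order, then keep one character in every 3, starting at position 2 (positions 2nd, 5th, 8th, ...).
"csmgkfes" → "ssmkgfec" → "sgc".

sgc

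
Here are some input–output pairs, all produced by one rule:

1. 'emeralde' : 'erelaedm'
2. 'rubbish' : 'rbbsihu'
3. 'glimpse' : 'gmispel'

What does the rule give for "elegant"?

egenatl

The pattern: swap each adjacent pair of characters (1↔2, 3↔4, ...), then move the first character to the end.
Working it through for "elegant": intermediate "legenat", final "egenatl".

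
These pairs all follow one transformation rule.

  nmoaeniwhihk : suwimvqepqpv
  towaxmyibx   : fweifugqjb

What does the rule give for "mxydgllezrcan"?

The transformation: shift every letter 8 places forward in the alphabet (wrapping around), then swap the first and last characters.
For "mxydgllezrcan", step one produces "ufglottmhzkiv"; step two turns that into "vfglottmhzkiu".

vfglottmhzkiu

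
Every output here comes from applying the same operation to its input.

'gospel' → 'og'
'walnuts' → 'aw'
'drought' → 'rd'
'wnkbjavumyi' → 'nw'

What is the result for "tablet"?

at

Rule — swap each adjacent pair of characters (1↔2, 3↔4, ...), then keep only the first 2 characters.
"tablet" → "atlbte" → "at".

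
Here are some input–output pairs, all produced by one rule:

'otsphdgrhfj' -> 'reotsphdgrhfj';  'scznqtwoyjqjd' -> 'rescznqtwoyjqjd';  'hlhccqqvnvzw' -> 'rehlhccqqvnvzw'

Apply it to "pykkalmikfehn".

repykkalmikfehn

Each output is the input with this applied: prepend "re".
Applying that to "pykkalmikfehn" gives "repykkalmikfehn".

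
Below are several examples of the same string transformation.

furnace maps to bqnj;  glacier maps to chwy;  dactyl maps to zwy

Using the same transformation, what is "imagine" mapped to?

eiwc

What's happening: delete the last 3 characters, then shift every letter 4 places backward in the alphabet (wrapping around).
For "imagine", step one produces "imag"; step two turns that into "eiwc".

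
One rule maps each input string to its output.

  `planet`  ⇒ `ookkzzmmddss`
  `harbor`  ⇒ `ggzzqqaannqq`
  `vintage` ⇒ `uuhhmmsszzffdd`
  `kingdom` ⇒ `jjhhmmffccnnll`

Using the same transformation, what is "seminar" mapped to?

In each case the input is transformed by: shift every letter 1 place backward in the alphabet (wrapping around), then double every character.
Working it through for "seminar": intermediate "rdlhmzq", final "rrddllhhmmzzqq".
(Check on "harbor": → "gzqanq" → "ggzzqqaannqq" ✓)

rrddllhhmmzzqq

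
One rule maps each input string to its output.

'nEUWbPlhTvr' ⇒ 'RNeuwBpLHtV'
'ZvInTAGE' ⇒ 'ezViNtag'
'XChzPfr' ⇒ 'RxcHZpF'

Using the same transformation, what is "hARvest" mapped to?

Looking at the pairs, the operation is to flip the case of every letter, then move the last character to the front.
Applying that to "hARvest" gives "THarVES".
(Check on "nEUWbPlhTvr": → "NeuwBpLHtVR" → "RNeuwBpLHtV" ✓)

THarVES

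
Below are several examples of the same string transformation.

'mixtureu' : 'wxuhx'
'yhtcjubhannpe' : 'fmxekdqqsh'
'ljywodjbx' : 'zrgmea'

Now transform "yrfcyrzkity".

The rule is to delete the first 3 characters, then shift every letter 3 places forward in the alphabet (wrapping around).
For "yrfcyrzkity", step one produces "cyrzkity"; step two turns that into "fbucnlwb".

fbucnlwb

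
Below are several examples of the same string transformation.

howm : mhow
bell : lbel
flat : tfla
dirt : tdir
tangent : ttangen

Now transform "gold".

What's happening: move the last character to the front.
On "gold" that produces "dgol".

dgol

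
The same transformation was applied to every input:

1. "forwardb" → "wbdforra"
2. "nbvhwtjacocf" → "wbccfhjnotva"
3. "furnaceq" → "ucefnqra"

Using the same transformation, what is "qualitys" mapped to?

yilqstua

The transformation: sort the characters into alphabetical order, then swap the first and last characters.
"qualitys" → "ailqstuy" → "yilqstua".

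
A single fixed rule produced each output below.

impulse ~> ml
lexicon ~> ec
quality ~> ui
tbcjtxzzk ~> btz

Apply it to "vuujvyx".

Looking at the pairs, the operation is to keep one character in every 3, starting at position 2 (positions 2nd, 5th, 8th, ...).
So "vuujvyx" becomes "uv".

uv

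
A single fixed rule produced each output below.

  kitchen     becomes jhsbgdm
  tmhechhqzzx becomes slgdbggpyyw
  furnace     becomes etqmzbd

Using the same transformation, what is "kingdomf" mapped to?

jhmfcnle

The rule is to shift every letter 1 place backward in the alphabet (wrapping around).
For "kingdomf" the result is "jhmfcnle".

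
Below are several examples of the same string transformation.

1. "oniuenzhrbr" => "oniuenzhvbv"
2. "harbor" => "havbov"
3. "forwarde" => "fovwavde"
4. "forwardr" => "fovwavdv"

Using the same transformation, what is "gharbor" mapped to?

ghavbov

What's happening: replace every "r" with "v".
So "gharbor" becomes "ghavbov".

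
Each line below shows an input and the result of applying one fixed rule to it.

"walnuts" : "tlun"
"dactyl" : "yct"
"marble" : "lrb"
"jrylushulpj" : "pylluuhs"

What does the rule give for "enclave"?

What's happening: take characters alternately from the front and the back (1st, last, 2nd, 2nd-last, ...), then delete the first 3 characters.
For "enclave", step one produces "eenvcal"; step two turns that into "vcal".

vcal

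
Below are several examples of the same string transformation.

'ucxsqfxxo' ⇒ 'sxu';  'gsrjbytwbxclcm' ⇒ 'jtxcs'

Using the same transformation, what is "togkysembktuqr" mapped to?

In each case the input is transformed by: move the first 3 characters to the end (rotate left by 3), then keep one character in every 3, starting at position 1 (positions 1st, 4th, 7th, ...).
Applying both steps to "togkysembktuqr": "kysembktuqrtog", then "kekqo".

kekqo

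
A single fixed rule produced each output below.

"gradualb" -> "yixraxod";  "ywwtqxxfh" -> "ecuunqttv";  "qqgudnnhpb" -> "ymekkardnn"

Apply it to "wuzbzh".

ewywrt

The pattern: shift every letter 3 places backward in the alphabet (wrapping around), then reverse the string.
"wuzbzh" → "ewywrt".
(Check on "ywwtqxxfh": → "vttqnuuce" → "ecuunqttv" ✓)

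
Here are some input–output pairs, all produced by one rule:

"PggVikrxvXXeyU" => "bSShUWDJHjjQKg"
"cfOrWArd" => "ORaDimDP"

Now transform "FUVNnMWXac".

Rule — shift every letter 12 places forward in the alphabet (wrapping around), then flip the case of every letter.
Starting from "FUVNnMWXac": after the first operation, "RGHZzYIJmo"; after the second, "rghzZyijMO".

rghzZyijMO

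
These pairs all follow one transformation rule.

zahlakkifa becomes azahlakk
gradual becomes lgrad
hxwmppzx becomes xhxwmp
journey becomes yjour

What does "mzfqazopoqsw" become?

wmzfqazopo

In each case the input is transformed by: move the last 3 characters to the front (rotate right by 3), then delete the first 2 characters.
On "mzfqazopoqsw": the first step gives "qswmzfqazopo", and the second then gives "wmzfqazopo".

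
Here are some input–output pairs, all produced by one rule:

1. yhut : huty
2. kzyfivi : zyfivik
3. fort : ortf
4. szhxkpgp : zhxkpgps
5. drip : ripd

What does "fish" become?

Each output is the input with this applied: move the first character to the end.
Applying that to "fish" gives "ishf".

ishf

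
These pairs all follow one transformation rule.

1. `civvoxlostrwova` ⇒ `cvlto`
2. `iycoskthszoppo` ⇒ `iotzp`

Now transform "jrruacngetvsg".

juntg

What's happening: keep one character in every 3, starting at position 1 (positions 1st, 4th, 7th, ...).
On "jrruacngetvsg" that produces "juntg".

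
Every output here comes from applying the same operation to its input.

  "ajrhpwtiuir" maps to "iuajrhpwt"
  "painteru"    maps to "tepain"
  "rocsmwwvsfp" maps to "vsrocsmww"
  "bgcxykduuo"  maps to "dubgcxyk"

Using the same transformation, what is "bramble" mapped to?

mbbra

The transformation: delete the last 2 characters, then move the last 2 characters to the front (rotate right by 2).
Applying that to "bramble" gives "mbbra".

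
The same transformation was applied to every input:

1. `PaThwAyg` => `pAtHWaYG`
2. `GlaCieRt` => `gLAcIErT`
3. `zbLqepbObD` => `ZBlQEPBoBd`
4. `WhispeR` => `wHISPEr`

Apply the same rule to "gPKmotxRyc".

The rule is to flip the case of every letter.
So "gPKmotxRyc" becomes "GpkMOTXrYC".

GpkMOTXrYC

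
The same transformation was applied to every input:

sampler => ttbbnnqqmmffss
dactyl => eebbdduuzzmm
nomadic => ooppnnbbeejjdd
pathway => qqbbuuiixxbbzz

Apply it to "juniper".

In each case the input is transformed by: double every character, then shift every letter 1 place forward in the alphabet (wrapping around).
For "juniper", step one produces "jjuunniippeerr"; step two turns that into "kkvvoojjqqffss".

kkvvoojjqqffss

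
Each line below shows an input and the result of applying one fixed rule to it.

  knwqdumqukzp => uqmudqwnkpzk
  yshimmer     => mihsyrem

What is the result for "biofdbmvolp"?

vmbdfoibplo

In each case the input is transformed by: reverse the string, then move the first 3 characters to the end (rotate left by 3).
Applying that to "biofdbmvolp" gives "vmbdfoibplo".
(Check on "yshimmer": → "remmihsy" → "mihsyrem" ✓)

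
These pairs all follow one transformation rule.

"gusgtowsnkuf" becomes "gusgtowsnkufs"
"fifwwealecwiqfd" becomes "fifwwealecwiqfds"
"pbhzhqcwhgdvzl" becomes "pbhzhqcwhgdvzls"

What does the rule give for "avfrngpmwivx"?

avfrngpmwivxs

The transformation: append "s".
For "avfrngpmwivx" the result is "avfrngpmwivxs".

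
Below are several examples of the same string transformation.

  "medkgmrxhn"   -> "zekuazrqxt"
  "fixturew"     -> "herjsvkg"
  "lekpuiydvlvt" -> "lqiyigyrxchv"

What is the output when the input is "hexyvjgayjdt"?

tnlwqgurkliw

In each case the input is transformed by: swap the front and back halves of the string, then shift every letter 13 places forward in the alphabet (wrapping around) — i.e. ROT13.
On "hexyvjgayjdt": the first step gives "gayjdthexyvj", and the second then gives "tnlwqgurkliw".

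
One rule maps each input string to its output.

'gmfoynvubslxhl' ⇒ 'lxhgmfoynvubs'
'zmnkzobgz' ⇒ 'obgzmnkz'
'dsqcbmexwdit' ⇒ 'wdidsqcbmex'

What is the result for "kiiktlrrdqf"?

In each case the input is transformed by: delete the last character, then move the last 3 characters to the front (rotate right by 3).
For "kiiktlrrdqf", step one produces "kiiktlrrdq"; step two turns that into "rdqkiiktlr".

rdqkiiktlr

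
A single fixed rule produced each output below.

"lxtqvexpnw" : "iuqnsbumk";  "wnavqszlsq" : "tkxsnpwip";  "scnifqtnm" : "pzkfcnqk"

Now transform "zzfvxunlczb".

wwcsurkizw

The transformation: delete the last character, then shift every letter 3 places backward in the alphabet (wrapping around).
Working it through for "zzfvxunlczb": intermediate "zzfvxunlcz", final "wwcsurkizw".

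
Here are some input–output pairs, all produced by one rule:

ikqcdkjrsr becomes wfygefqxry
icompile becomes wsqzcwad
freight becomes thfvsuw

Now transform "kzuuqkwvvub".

Rule — shift every letter 12 places backward in the alphabet (wrapping around), then take characters alternately from the front and the back (1st, last, 2nd, 2nd-last, ...).
For "kzuuqkwvvub", step one produces "yniieykjjip"; step two turns that into "ypniijijeky".

ypniijijeky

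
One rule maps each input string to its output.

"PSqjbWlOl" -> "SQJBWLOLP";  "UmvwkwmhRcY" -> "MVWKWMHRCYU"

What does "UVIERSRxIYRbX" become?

VIERSRXIYRBXU

Looking at the pairs, the operation is to move the first character to the end, then convert every letter to uppercase.
For "UVIERSRxIYRbX", step one produces "VIERSRxIYRbXU"; step two turns that into "VIERSRXIYRBXU".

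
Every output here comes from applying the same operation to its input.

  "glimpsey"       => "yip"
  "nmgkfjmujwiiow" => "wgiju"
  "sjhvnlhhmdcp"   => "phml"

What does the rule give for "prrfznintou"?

The rule is to take characters alternately from the front and the back (1st, last, 2nd, 2nd-last, ...), then keep one character in every 3, starting at position 2 (positions 2nd, 5th, 8th, ...).
On "prrfznintou": the first step gives "purortfnzin", and the second then gives "urnn".

urnn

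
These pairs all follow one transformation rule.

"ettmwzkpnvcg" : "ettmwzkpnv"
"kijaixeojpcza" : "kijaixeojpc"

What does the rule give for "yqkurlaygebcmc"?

yqkurlaygebc

The transformation: delete the last 2 characters.
Applying that to "yqkurlaygebcmc" gives "yqkurlaygebc".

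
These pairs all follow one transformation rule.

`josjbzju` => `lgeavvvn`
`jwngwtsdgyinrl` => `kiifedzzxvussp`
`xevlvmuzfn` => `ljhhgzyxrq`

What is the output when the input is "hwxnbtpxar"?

jjifdbztnm

What's happening: sort the characters into reverse alphabetical order, then shift every letter 12 places forward in the alphabet (wrapping around).
So "hwxnbtpxar" becomes "jjifdbztnm".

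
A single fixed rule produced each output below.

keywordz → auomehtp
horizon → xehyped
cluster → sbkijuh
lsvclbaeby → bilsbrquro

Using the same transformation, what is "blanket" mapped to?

rbqdauj

The rule is to shift every letter 10 places backward in the alphabet (wrapping around).
Applying that to "blanket" gives "rbqdauj".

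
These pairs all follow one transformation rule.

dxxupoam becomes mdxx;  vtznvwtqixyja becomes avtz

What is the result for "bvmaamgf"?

What's happening: move the last character to the front, then keep only the first 4 characters.
Starting from "bvmaamgf": after the first operation, "fbvmaamg"; after the second, "fbvm".

fbvm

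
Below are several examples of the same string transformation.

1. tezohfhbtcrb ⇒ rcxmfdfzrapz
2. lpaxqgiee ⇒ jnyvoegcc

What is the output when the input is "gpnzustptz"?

Looking at the pairs, the operation is to shift every letter 2 places backward in the alphabet (wrapping around).
Doing the same to "gpnzustptz": "enlxsqrnrx".

enlxsqrnrx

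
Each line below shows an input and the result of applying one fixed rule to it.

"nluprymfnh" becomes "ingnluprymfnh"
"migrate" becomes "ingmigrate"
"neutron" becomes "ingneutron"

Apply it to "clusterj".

Looking at the pairs, the operation is to prepend "ing".
"clusterj" → "ingclusterj".

ingclusterj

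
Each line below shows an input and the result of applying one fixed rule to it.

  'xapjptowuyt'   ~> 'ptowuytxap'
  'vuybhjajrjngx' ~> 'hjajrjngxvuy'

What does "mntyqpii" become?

qpiimnt

In each case the input is transformed by: move the first 3 characters to the end (rotate left by 3), then delete the first character.
For "mntyqpii" the result is "qpiimnt".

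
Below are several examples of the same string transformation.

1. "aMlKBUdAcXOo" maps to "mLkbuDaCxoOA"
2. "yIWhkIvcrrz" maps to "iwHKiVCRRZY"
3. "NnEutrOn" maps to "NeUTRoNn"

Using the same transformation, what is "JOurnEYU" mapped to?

What's happening: move the first character to the end, then flip the case of every letter.
Starting from "JOurnEYU": after the first operation, "OurnEYUJ"; after the second, "oURNeyuj".

oURNeyuj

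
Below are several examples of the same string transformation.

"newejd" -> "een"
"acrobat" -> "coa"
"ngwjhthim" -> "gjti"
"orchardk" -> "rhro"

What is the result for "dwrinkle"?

Looking at the pairs, the operation is to swap the first and last characters, then keep every other character starting from the second (positions 2nd, 4th, 6th, ...).
"dwrinkle" → "wikd".

wikd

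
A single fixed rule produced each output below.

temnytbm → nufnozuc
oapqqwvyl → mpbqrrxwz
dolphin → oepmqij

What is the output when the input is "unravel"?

mvosbwf

Rule — move the last character to the front, then shift every letter 1 place forward in the alphabet (wrapping around).
On "unravel": the first step gives "lunrave", and the second then gives "mvosbwf".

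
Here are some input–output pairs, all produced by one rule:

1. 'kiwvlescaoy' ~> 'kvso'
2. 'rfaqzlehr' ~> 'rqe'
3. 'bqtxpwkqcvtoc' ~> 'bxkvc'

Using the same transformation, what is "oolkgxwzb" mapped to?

What's happening: keep one character in every 3, starting at position 1 (positions 1st, 4th, 7th, ...).
"oolkgxwzb" → "okw".

okw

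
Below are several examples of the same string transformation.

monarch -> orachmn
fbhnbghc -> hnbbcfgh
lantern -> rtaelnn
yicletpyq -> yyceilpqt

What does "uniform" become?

The pattern: sort the characters into alphabetical order, then move the last 2 characters to the front (rotate right by 2).
So "uniform" becomes "rufimno".

rufimno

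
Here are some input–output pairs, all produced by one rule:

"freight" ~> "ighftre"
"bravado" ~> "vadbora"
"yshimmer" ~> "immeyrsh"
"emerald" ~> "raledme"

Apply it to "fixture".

turfeix

The rule is to swap the first and last characters, then move the first 3 characters to the end (rotate left by 3).
"fixture" → "eixturf" → "turfeix".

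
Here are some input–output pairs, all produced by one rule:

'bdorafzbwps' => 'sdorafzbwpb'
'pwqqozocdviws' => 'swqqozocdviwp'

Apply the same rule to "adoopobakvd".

What's happening: swap the first and last characters.
So "adoopobakvd" becomes "ddoopobakva".

ddoopobakva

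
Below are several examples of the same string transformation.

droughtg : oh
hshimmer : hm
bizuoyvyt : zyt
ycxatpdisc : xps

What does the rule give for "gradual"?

aa

Each output is the input with this applied: keep one character in every 3, starting at position 3 (positions 3rd, 6th, 9th, ...).
"gradual" → "aa".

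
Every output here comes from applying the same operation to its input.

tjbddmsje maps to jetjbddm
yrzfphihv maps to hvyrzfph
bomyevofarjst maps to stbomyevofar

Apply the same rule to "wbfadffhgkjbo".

bowbfadffhgk

What's happening: move the last 2 characters to the front (rotate right by 2), then delete the last character.
Working it through for "wbfadffhgkjbo": intermediate "bowbfadffhgkj", final "bowbfadffhgk".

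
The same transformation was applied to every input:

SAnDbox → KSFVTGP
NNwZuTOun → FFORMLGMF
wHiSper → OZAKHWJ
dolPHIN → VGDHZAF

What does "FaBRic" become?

In each case the input is transformed by: shift every letter 8 places backward in the alphabet (wrapping around), then convert every letter to uppercase.
On "FaBRic": the first step gives "XsTJau", and the second then gives "XSTJAU".

XSTJAU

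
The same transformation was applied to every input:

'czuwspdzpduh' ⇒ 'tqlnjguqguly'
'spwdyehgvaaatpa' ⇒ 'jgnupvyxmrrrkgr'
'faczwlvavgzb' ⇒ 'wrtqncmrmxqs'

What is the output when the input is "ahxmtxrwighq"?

The pattern: shift every letter 9 places backward in the alphabet (wrapping around).
So "ahxmtxrwighq" becomes "ryodkoinzxyh".

ryodkoinzxyh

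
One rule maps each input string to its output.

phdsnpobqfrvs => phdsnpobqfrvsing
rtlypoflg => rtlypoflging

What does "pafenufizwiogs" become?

In each case the input is transformed by: append "ing".
"pafenufizwiogs" → "pafenufizwiogsing".

pafenufizwiogsing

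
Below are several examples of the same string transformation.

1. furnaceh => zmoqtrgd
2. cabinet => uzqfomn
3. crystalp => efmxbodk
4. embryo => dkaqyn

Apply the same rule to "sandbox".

pnajemz

Looking at the pairs, the operation is to move the first 3 characters to the end (rotate left by 3), then shift every letter 12 places forward in the alphabet (wrapping around).
"sandbox" → "dboxsan" → "pnajemz".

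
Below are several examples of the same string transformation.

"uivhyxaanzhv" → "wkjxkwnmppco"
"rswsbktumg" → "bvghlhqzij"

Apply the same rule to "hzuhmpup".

jewojwbe

Each output is the input with this applied: shift every letter 11 places backward in the alphabet (wrapping around), then move the last 2 characters to the front (rotate right by 2).
Starting from "hzuhmpup": after the first operation, "wojwbeje"; after the second, "jewojwbe".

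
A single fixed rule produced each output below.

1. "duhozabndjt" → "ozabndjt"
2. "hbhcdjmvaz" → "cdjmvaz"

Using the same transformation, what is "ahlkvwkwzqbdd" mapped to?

Rule — delete the first 3 characters.
So "ahlkvwkwzqbdd" becomes "kvwkwzqbdd".

kvwkwzqbdd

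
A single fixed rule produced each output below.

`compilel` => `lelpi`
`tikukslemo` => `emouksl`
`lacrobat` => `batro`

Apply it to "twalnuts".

utsln

The rule is to delete the first 3 characters, then move the last 3 characters to the front (rotate right by 3).
For "twalnuts", step one produces "lnuts"; step two turns that into "utsln".
(Check on "lacrobat": → "robat" → "batro" ✓)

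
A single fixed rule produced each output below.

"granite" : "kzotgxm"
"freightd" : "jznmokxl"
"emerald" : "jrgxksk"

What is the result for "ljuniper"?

xkvotapr

Each output is the input with this applied: reverse the string, then shift every letter 6 places forward in the alphabet (wrapping around).
On "ljuniper": the first step gives "repinujl", and the second then gives "xkvotapr".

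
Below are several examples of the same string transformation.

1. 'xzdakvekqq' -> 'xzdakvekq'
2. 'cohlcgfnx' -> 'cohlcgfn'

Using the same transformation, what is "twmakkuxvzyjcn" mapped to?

twmakkuxvzyjc

Each output is the input with this applied: delete the last character.
Doing the same to "twmakkuxvzyjcn": "twmakkuxvzyjc".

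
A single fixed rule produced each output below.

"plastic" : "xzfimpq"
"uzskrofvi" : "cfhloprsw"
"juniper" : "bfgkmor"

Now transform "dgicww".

zadftt

Rule — sort the characters into alphabetical order, then shift every letter 3 places backward in the alphabet (wrapping around).
"dgicww" → "zadftt".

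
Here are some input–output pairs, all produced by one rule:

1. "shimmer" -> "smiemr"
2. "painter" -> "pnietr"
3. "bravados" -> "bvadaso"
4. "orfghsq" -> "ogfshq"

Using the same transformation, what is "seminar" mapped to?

simanr

Looking at the pairs, the operation is to swap each adjacent pair of characters (1↔2, 3↔4, ...), then delete the first character.
"seminar" → "esimanr" → "simanr".
(Check on "bravados": → "rbvadaso" → "bvadaso" ✓)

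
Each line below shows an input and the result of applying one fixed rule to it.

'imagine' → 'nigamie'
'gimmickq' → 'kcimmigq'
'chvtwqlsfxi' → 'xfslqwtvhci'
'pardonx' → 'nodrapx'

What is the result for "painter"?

What's happening: reverse the string, then move the first character to the end.
On "painter": the first step gives "retniap", and the second then gives "etniapr".

etniapr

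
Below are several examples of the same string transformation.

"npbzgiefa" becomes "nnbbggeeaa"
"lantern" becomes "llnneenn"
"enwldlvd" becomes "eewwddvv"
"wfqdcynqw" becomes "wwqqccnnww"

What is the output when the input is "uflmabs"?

uullaass

The pattern: keep every other character starting from the first (positions 1st, 3rd, 5th, ...), then double every character.
On "uflmabs": the first step gives "ulas", and the second then gives "uullaass".
(Check on "wfqdcynqw": → "wqcnw" → "wwqqccnnww" ✓)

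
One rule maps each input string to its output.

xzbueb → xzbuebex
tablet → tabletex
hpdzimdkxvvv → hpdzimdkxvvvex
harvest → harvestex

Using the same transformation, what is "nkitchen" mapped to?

The pattern: append "ex".
For "nkitchen" the result is "nkitchenex".

nkitchenex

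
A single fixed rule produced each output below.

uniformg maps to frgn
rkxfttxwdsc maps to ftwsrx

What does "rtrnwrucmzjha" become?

nrczhrr

In each case the input is transformed by: move the first 3 characters to the end (rotate left by 3), then keep every other character starting from the first (positions 1st, 3rd, 5th, ...).
On "rtrnwrucmzjha": the first step gives "nwrucmzjhartr", and the second then gives "nrczhrr".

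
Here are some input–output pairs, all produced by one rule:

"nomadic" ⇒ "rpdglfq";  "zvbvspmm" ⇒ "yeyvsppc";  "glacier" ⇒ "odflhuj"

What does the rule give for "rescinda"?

hvflqgdu

The transformation: move the first character to the end, then shift every letter 3 places forward in the alphabet (wrapping around).
For "rescinda", step one produces "escindar"; step two turns that into "hvflqgdu".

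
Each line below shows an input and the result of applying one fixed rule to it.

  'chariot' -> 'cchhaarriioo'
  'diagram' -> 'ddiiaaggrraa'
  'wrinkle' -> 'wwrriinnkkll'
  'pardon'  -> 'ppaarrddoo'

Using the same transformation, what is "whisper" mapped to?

Rule — double every character, then delete the last 2 characters.
Starting from "whisper": after the first operation, "wwhhiissppeerr"; after the second, "wwhhiissppee".

wwhhiissppee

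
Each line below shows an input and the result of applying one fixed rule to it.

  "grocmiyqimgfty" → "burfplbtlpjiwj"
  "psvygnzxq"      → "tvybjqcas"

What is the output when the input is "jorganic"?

The rule is to shift every letter 3 places forward in the alphabet (wrapping around), then swap the first and last characters.
Working it through for "jorganic": intermediate "mrujdqlf", final "frujdqlm".

frujdqlm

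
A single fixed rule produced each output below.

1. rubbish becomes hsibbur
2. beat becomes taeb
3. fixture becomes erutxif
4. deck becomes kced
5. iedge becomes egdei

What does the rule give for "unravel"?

What's happening: reverse the string.
"unravel" → "levarnu".

levarnu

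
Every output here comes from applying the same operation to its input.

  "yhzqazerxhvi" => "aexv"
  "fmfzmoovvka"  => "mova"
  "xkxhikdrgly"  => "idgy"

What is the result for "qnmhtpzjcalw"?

Rule — keep every other character starting from the first (positions 1st, 3rd, 5th, ...), then keep only the last 4 characters.
For "qnmhtpzjcalw" the result is "tzcl".

tzcl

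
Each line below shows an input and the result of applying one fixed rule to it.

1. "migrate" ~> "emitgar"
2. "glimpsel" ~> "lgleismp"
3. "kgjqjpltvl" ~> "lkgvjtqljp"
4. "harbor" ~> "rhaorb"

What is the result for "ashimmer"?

Each output is the input with this applied: swap the first and last characters, then take characters alternately from the front and the back (1st, last, 2nd, 2nd-last, ...).
On "ashimmer": the first step gives "rshimmea", and the second then gives "rasehmim".
(Check on "harbor": → "rarboh" → "rhaorb" ✓)

rasehmim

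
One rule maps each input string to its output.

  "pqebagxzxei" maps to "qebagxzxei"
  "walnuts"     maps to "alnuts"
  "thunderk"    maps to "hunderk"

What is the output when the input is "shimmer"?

himmer

The pattern: delete the first character.
On "shimmer" that produces "himmer".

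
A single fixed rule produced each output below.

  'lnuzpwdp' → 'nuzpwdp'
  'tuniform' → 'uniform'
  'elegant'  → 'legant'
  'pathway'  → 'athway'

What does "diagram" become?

iagram

The pattern: delete the first character.
So "diagram" becomes "iagram".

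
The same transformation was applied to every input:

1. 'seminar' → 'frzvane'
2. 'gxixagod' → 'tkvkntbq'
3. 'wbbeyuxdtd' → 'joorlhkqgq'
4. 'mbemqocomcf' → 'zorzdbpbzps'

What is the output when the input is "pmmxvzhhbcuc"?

czzkimuuophp

Looking at the pairs, the operation is to shift every letter 13 places forward in the alphabet (wrapping around) — i.e. ROT13.
So "pmmxvzhhbcuc" becomes "czzkimuuophp".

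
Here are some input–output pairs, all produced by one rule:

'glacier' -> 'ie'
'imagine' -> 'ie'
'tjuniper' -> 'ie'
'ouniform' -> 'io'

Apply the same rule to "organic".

ai

The transformation: delete the first 3 characters, then keep only the vowels.
On "organic" that produces "ai".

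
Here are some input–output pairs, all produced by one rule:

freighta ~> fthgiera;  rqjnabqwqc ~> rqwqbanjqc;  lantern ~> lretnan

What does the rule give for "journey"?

jenruoy

What's happening: reverse the string, then swap the first and last characters.
Applying that to "journey" gives "jenruoy".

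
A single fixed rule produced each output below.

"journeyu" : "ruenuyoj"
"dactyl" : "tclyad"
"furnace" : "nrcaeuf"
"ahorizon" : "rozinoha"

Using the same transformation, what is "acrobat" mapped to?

orabtca

The rule is to swap each adjacent pair of characters (1↔2, 3↔4, ...), then move the first 2 characters to the end (rotate left by 2).
For "acrobat", step one produces "caorabt"; step two turns that into "orabtca".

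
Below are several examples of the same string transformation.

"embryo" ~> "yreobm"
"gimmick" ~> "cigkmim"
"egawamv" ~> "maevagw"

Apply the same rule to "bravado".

daboarv

The transformation: move the last 3 characters to the front (rotate right by 3), then swap each adjacent pair of characters (1↔2, 3↔4, ...).
Starting from "bravado": after the first operation, "adobrav"; after the second, "daboarv".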